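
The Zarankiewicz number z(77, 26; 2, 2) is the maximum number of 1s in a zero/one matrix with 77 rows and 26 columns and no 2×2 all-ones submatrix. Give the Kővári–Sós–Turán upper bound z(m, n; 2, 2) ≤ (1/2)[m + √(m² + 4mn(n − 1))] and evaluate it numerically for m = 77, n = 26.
z(77, 26; 2, 2) ≤ (1/2)[77 + √(77² + 4·77·26·25)] = (1/2)[77 + √206129] = 265.5072

Kővári–Sós–Turán: let r_1, ..., r_77 be the row sums and z = Σ r_i the total number of 1s. Each pair of columns can share at most one row with both entries 1 (else a 2×2 all-ones block appears), so Σ_i C(r_i, 2) ≤ C(26, 2) = 325. By convexity Σ_i C(r_i, 2) ≥ 77·C(z/77, 2) = z(z − 77)/(2·77), giving z² − 77z − 77·26·25 ≤ 0 and hence z ≤ (1/2)[77 + √(5929 + 4·50050)] = (1/2)[77 + √206129] ≈ (1/2)(77 + 454.0143) = 265.5072.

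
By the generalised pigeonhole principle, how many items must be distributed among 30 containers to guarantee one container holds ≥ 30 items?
n = (30 − 1)·30 + 1 = 871

By the generalised pigeonhole principle, to guarantee some box contains ≥ r objects we need more than (r − 1) · k objects total. Threshold: n = (r − 1) · k + 1. With r = 30 and k = 30: n = 29 · 30 + 1 = 870 + 1 = 871. For n = 870 = 29 · 30, we can put exactly 29 objects in every box, avoiding 30 in any single one — so 871 is tight.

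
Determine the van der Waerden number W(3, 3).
W(3, 3) = 27

This is a classical value, W(3, 3) = 27, established by combining an explicit 3-colouring of {1, ..., 26} with no monochromatic 3-AP (giving the lower bound W(3, 3) > 26) and a finite case analysis / exhaustive computer search showing every 3-colouring of {1, ..., 27} has such an AP.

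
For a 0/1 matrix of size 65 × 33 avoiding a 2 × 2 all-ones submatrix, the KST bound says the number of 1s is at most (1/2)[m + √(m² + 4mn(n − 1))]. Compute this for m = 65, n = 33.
z(65, 33; 2, 2) ≤ (1/2)[65 + √(65² + 4·65·33·32)] = (1/2)[65 + √278785] = 296.5005

Kővári–Sós–Turán: let r_1, ..., r_65 be the row sums and z = Σ r_i the total number of 1s. Each pair of columns can share at most one row with both entries 1 (else a 2×2 all-ones block appears), so Σ_i C(r_i, 2) ≤ C(33, 2) = 528. By convexity Σ_i C(r_i, 2) ≥ 65·C(z/65, 2) = z(z − 65)/(2·65), giving z² − 65z − 65·33·32 ≤ 0 and hence z ≤ (1/2)[65 + √(4225 + 4·68640)] = (1/2)[65 + √278785] ≈ (1/2)(65 + 528.0009) = 296.5005.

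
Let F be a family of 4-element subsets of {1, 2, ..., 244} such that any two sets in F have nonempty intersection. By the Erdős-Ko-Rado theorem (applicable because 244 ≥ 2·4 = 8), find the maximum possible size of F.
max |F| = C(243, 3) = 2362041

The Erdős-Ko-Rado theorem states: for n ≥ 2k, an intersecting family of k-subsets of an n-element set has size at most C(n − 1, k − 1), with equality for 'star' families {A ⊆ [n] : |A| = k, i ∈ A} (fix an element i). For n = 244, k = 4: C(243, 3) = 2362041.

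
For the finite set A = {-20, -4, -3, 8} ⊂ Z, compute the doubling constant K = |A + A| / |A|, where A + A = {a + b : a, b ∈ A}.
K = |A + A| / |A| = 10/4 = 5/2

Enumerate A + A = {a + b : a, b ∈ A}. With |A| = 4, there are |A|^2 = 16 ordered sum pairs; collecting distinct values, A + A = {-40, -24, -23, -12, -8, -7, -6, 4, 5, 16}, so |A + A| = 10. Thus K = 10/4 = 5/2. For comparison, the minimum possible |A + A| over all 4-element sets is 2·4 − 1 = 7 (so min K = 7/4), attained only by arithmetic progressions.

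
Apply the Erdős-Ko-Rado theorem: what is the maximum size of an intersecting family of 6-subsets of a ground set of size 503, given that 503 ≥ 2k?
max |F| = C(502, 5) = 260411458350

The Erdős-Ko-Rado theorem states: for n ≥ 2k, an intersecting family of k-subsets of an n-element set has size at most C(n − 1, k − 1), with equality for 'star' families {A ⊆ [n] : |A| = k, i ∈ A} (fix an element i). For n = 503, k = 6: C(502, 5) = 260411458350.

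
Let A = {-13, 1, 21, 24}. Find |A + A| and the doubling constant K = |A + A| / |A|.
K = |A + A| / |A| = 10/4 = 5/2

Enumerate A + A = {a + b : a, b ∈ A}. With |A| = 4, there are |A|^2 = 16 ordered sum pairs; collecting distinct values, A + A = {-26, -12, 2, 8, 11, 22, 25, 42, 45, 48}, so |A + A| = 10. Thus K = 10/4 = 5/2. For comparison, the minimum possible |A + A| over all 4-element sets is 2·4 − 1 = 7 (so min K = 7/4), attained only by arithmetic progressions.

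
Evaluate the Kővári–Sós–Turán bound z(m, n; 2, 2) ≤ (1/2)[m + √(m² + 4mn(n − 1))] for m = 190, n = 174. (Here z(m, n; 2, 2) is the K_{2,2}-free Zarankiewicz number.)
z(190, 174; 2, 2) ≤ (1/2)[190 + √(190² + 4·190·174·173)] = (1/2)[190 + √22913620] = 2488.4087

Kővári–Sós–Turán: let r_1, ..., r_190 be the row sums and z = Σ r_i the total number of 1s. Each pair of columns can share at most one row with both entries 1 (else a 2×2 all-ones block appears), so Σ_i C(r_i, 2) ≤ C(174, 2) = 15051. By convexity Σ_i C(r_i, 2) ≥ 190·C(z/190, 2) = z(z − 190)/(2·190), giving z² − 190z − 190·174·173 ≤ 0 and hence z ≤ (1/2)[190 + √(36100 + 4·5719380)] = (1/2)[190 + √22913620] ≈ (1/2)(190 + 4786.8173) = 2488.4087.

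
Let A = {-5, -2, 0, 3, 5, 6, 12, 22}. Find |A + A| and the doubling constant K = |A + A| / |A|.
K = |A + A| / |A| = 28/8 = 7/2

Enumerate A + A = {a + b : a, b ∈ A}. With |A| = 8, there are |A|^2 = 64 ordered sum pairs; collecting distinct values, A + A = {-10, -7, -5, -4, -2, 0, 1, 3, 4, 5, 6, 7, 8, 9, 10, 11, 12, 15, 17, 18, 20, 22, 24, 25, 27, 28, 34, 44}, so |A + A| = 28. Thus K = 28/8 = 7/2. For comparison, the minimum possible |A + A| over all 8-element sets is 2·8 − 1 = 15 (so min K = 15/8), attained only by arithmetic progressions.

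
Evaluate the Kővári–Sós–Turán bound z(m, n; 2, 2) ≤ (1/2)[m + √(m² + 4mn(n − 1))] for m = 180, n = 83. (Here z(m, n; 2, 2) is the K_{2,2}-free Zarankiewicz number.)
z(180, 83; 2, 2) ≤ (1/2)[180 + √(180² + 4·180·83·82)] = (1/2)[180 + √4932720] = 1200.4864

Kővári–Sós–Turán: let r_1, ..., r_180 be the row sums and z = Σ r_i the total number of 1s. Each pair of columns can share at most one row with both entries 1 (else a 2×2 all-ones block appears), so Σ_i C(r_i, 2) ≤ C(83, 2) = 3403. By convexity Σ_i C(r_i, 2) ≥ 180·C(z/180, 2) = z(z − 180)/(2·180), giving z² − 180z − 180·83·82 ≤ 0 and hence z ≤ (1/2)[180 + √(32400 + 4·1225080)] = (1/2)[180 + √4932720] ≈ (1/2)(180 + 2220.9728) = 1200.4864.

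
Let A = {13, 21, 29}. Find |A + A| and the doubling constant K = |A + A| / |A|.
K = |A + A| / |A| = 5/3

Enumerate A + A = {a + b : a, b ∈ A}. With |A| = 3, there are |A|^2 = 9 ordered sum pairs; collecting distinct values, A + A = {26, 34, 42, 50, 58}, so |A + A| = 5. Thus K = 5/3. Here |A + A| = 2|A| − 1 = 5, the minimum possible — so K = 5/3 is minimal, which holds iff A is an arithmetic progression.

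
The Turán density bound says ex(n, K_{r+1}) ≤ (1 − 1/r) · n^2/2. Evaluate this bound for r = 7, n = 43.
Turán density bound = (6/7) · 43^2/2 = 5547/7 ≈ 792.4286

Turán's theorem: ex(n, K_{r+1}) is achieved by the complete r-partite Turán graph T(n, r) with parts as balanced as possible, and is at most (1 − 1/r) · n^2/2. For r = 7, n = 43: the density bound is (6/7) · 1849/2 = 5547/7 ≈ 792.4286. The integer-valued extremum is e(T(43, 7)) = 792, which is strictly less than the density bound 5547/7 since 7 ∤ 43 (the parts of T(43, 7) cannot all be equal).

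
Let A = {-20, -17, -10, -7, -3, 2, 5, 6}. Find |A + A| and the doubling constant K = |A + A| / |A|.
K = |A + A| / |A| = 30/8 = 15/4

Enumerate A + A = {a + b : a, b ∈ A}. With |A| = 8, there are |A|^2 = 64 ordered sum pairs; collecting distinct values, A + A = {-40, -37, -34, -30, -27, -24, -23, -20, -18, -17, -15, -14, -13, -12, -11, -10, -8, -6, -5, -4, -2, -1, 2, 3, 4, 7, 8, 10, 11, 12}, so |A + A| = 30. Thus K = 30/8 = 15/4. For comparison, the minimum possible |A + A| over all 8-element sets is 2·8 − 1 = 15 (so min K = 15/8), attained only by arithmetic progressions.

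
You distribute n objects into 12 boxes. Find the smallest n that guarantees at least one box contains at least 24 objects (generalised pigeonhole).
n = (24 − 1)·12 + 1 = 277

By the generalised pigeonhole principle, to guarantee some box contains ≥ r objects we need more than (r − 1) · k objects total. Threshold: n = (r − 1) · k + 1. With r = 24 and k = 12: n = 23 · 12 + 1 = 276 + 1 = 277. For n = 276 = 23 · 12, we can put exactly 23 objects in every box, avoiding 24 in any single one — so 277 is tight.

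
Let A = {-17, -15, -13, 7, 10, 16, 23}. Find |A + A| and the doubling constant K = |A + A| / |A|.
K = |A + A| / |A| = 27/7

Enumerate A + A = {a + b : a, b ∈ A}. With |A| = 7, there are |A|^2 = 49 ordered sum pairs; collecting distinct values, A + A = {-34, -32, -30, -28, -26, -10, -8, -7, -6, -5, -3, -1, 1, 3, 6, 8, 10, 14, 17, 20, 23, 26, 30, 32, 33, 39, 46}, so |A + A| = 27. Thus K = 27/7. For comparison, the minimum possible |A + A| over all 7-element sets is 2·7 − 1 = 13 (so min K = 13/7), attained only by arithmetic progressions.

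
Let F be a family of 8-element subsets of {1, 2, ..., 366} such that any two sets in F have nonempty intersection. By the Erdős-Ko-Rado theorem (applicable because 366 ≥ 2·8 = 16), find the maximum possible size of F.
max |F| = C(365, 7) = 161615517981060

Erdős-Ko-Rado (1961): when n ≥ 2k, max |F| = C(n−1, k−1). The bound is attained by the star {A : i ∈ A} for any fixed i ∈ [n]. Here C(366−1, 8−1) = C(365, 7) = 161615517981060.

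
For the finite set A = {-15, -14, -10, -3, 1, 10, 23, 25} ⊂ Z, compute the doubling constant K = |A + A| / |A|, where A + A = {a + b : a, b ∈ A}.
K = |A + A| / |A| = 33/8

Enumerate A + A = {a + b : a, b ∈ A}. With |A| = 8, there are |A|^2 = 64 ordered sum pairs; collecting distinct values, A + A = {-30, -29, -28, -25, -24, -20, -18, -17, -14, -13, -9, -6, -5, -4, -2, 0, 2, 7, 8, 9, 10, 11, 13, 15, 20, 22, 24, 26, 33, 35, 46, 48, 50}, so |A + A| = 33. Thus K = 33/8. For comparison, the minimum possible |A + A| over all 8-element sets is 2·8 − 1 = 15 (so min K = 15/8), attained only by arithmetic progressions.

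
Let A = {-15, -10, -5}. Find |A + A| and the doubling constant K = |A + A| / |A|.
K = |A + A| / |A| = 5/3

Enumerate A + A = {a + b : a, b ∈ A}. With |A| = 3, there are |A|^2 = 9 ordered sum pairs; collecting distinct values, A + A = {-30, -25, -20, -15, -10}, so |A + A| = 5. Thus K = 5/3. Here |A + A| = 2|A| − 1 = 5, the minimum possible — so K = 5/3 is minimal, which holds iff A is an arithmetic progression.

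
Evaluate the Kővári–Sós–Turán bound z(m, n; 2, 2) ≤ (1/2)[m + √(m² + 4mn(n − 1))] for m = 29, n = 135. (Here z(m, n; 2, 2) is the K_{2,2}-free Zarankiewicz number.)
z(29, 135; 2, 2) ≤ (1/2)[29 + √(29² + 4·29·135·134)] = (1/2)[29 + √2099281] = 738.9448

Kővári–Sós–Turán: let r_1, ..., r_29 be the row sums and z = Σ r_i the total number of 1s. Each pair of columns can share at most one row with both entries 1 (else a 2×2 all-ones block appears), so Σ_i C(r_i, 2) ≤ C(135, 2) = 9045. By convexity Σ_i C(r_i, 2) ≥ 29·C(z/29, 2) = z(z − 29)/(2·29), giving z² − 29z − 29·135·134 ≤ 0 and hence z ≤ (1/2)[29 + √(841 + 4·524610)] = (1/2)[29 + √2099281] ≈ (1/2)(29 + 1448.8896) = 738.9448.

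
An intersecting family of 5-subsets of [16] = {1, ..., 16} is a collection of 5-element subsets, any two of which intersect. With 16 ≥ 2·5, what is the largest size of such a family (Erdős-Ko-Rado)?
max |F| = C(15, 4) = 1365

The Erdős-Ko-Rado theorem states: for n ≥ 2k, an intersecting family of k-subsets of an n-element set has size at most C(n − 1, k − 1), with equality for 'star' families {A ⊆ [n] : |A| = k, i ∈ A} (fix an element i). For n = 16, k = 5: C(15, 4) = 1365.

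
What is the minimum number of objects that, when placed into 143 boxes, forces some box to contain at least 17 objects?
n = (17 − 1)·143 + 1 = 2289

By the generalised pigeonhole principle, to guarantee some box contains ≥ r objects we need more than (r − 1) · k objects total. Threshold: n = (r − 1) · k + 1. With r = 17 and k = 143: n = 16 · 143 + 1 = 2288 + 1 = 2289. For n = 2288 = 16 · 143, we can put exactly 16 objects in every box, avoiding 17 in any single one — so 2289 is tight.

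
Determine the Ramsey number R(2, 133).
R(2, 133) = 133

R(2, k) = k for all k ≥ 2: in a 2-colouring of K_k, either some edge is red (a red K_2) or all edges are blue (a blue K_k). And K_{132} coloured all-blue has no blue K_133, so R(2, 133) > 132. Hence R(2, 133) = 133.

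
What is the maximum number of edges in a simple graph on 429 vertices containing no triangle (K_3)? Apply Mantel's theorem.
ex(429, K_3) = ⌊429^2/4⌋ = 46010

Mantel (1907): a triangle-free graph on n vertices has at most ⌊n^2/4⌋ edges, with equality for the complete bipartite graph K_{⌊n/2⌋, ⌈n/2⌉}. For n = 429: ⌊429^2/4⌋ = ⌊184041/4⌋ = 46010. The extremal graph is K_{214, 215}, which has 214·215 = 46010 edges.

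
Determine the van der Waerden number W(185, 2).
W(185, 2) = 185 + 1 = 186

A 2-term AP is any pair of integers, so a monochromatic 2-AP exists iff some colour is used at least twice. With 185 colours, the colouring i ↦ i on {1, ..., 185} uses each colour once, avoiding any monochromatic pair, so W(185, 2) > 185. For {1, ..., 186}, pigeonhole forces two integers of the same colour, which form a monochromatic 2-AP. Hence W(185, 2) = 186.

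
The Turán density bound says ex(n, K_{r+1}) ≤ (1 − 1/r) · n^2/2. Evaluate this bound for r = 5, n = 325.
Turán density bound = (4/5) · 325^2/2 = 42250

Turán's theorem: ex(n, K_{r+1}) is achieved by the complete r-partite Turán graph T(n, r) with parts as balanced as possible, and is at most (1 − 1/r) · n^2/2. For r = 5, n = 325: the density bound is (4/5) · 105625/2 = 42250. Since 5 ∣ 325, the Turán graph T(325, 5) has parts of equal size 65, and its edge count e(T(325, 5)) = 42250 attains the density bound exactly.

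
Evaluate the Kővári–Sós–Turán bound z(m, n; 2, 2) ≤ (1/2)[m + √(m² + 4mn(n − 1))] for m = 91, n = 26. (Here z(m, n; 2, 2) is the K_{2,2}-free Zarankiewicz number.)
z(91, 26; 2, 2) ≤ (1/2)[91 + √(91² + 4·91·26·25)] = (1/2)[91 + √244881] = 292.9273

Kővári–Sós–Turán: let r_1, ..., r_91 be the row sums and z = Σ r_i the total number of 1s. Each pair of columns can share at most one row with both entries 1 (else a 2×2 all-ones block appears), so Σ_i C(r_i, 2) ≤ C(26, 2) = 325. By convexity Σ_i C(r_i, 2) ≥ 91·C(z/91, 2) = z(z − 91)/(2·91), giving z² − 91z − 91·26·25 ≤ 0 and hence z ≤ (1/2)[91 + √(8281 + 4·59150)] = (1/2)[91 + √244881] ≈ (1/2)(91 + 494.8545) = 292.9273.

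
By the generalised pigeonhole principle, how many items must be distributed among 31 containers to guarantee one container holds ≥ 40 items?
n = (40 − 1)·31 + 1 = 1210

By the generalised pigeonhole principle, to guarantee some box contains ≥ r objects we need more than (r − 1) · k objects total. Threshold: n = (r − 1) · k + 1. With r = 40 and k = 31: n = 39 · 31 + 1 = 1209 + 1 = 1210. For n = 1209 = 39 · 31, we can put exactly 39 objects in every box, avoiding 40 in any single one — so 1210 is tight.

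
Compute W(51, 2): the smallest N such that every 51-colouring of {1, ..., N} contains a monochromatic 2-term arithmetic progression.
W(51, 2) = 51 + 1 = 52

A 2-term AP is any pair of integers, so a monochromatic 2-AP exists iff some colour is used at least twice. With 51 colours, the colouring i ↦ i on {1, ..., 51} uses each colour once, avoiding any monochromatic pair, so W(51, 2) > 51. For {1, ..., 52}, pigeonhole forces two integers of the same colour, which form a monochromatic 2-AP. Hence W(51, 2) = 52.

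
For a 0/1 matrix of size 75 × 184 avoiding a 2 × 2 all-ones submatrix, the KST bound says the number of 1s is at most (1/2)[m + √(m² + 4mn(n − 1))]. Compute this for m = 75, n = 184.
z(75, 184; 2, 2) ≤ (1/2)[75 + √(75² + 4·75·184·183)] = (1/2)[75 + √10107225] = 1627.0931

Kővári–Sós–Turán: let r_1, ..., r_75 be the row sums and z = Σ r_i the total number of 1s. Each pair of columns can share at most one row with both entries 1 (else a 2×2 all-ones block appears), so Σ_i C(r_i, 2) ≤ C(184, 2) = 16836. By convexity Σ_i C(r_i, 2) ≥ 75·C(z/75, 2) = z(z − 75)/(2·75), giving z² − 75z − 75·184·183 ≤ 0 and hence z ≤ (1/2)[75 + √(5625 + 4·2525400)] = (1/2)[75 + √10107225] ≈ (1/2)(75 + 3179.1862) = 1627.0931.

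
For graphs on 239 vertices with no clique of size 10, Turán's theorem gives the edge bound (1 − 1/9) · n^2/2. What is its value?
Turán density bound = (8/9) · 239^2/2 = 228484/9 ≈ 25387.1111

Turán's theorem: ex(n, K_{r+1}) is achieved by the complete r-partite Turán graph T(n, r) with parts as balanced as possible, and is at most (1 − 1/r) · n^2/2. For r = 9, n = 239: the density bound is (8/9) · 57121/2 = 228484/9 ≈ 25387.1111. The integer-valued extremum is e(T(239, 9)) = 25386, which is strictly less than the density bound 228484/9 since 9 ∤ 239 (the parts of T(239, 9) cannot all be equal).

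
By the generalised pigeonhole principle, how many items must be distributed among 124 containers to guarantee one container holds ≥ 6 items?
n = (6 − 1)·124 + 1 = 621

By the generalised pigeonhole principle, to guarantee some box contains ≥ r objects we need more than (r − 1) · k objects total. Threshold: n = (r − 1) · k + 1. With r = 6 and k = 124: n = 5 · 124 + 1 = 620 + 1 = 621. For n = 620 = 5 · 124, we can put exactly 5 objects in every box, avoiding 6 in any single one — so 621 is tight.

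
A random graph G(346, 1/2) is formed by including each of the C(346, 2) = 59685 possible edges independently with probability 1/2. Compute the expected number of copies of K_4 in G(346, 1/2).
E[# K_4] = C(346, 4) · (1/2)^C(4, 2) = 586862710 / 2^6 = 293431355/32 = 9169729.84375

For each 4-subset S of vertices (there are C(346, 4) = 586862710 such S), let X_S = 1 if S induces a K_4 (all C(4, 2) = 6 edges present). Then P(X_S = 1) = (1/2)^6 = 1/64. By linearity of expectation, E[# K_4] = C(346, 4) · (1/2)^6 = 586862710 / 64 = 293431355/32 = 9169729.84375.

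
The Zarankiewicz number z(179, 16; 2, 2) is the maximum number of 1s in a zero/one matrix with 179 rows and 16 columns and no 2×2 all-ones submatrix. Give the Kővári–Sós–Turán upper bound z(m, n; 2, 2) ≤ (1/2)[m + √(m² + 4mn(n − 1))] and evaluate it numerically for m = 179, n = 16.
z(179, 16; 2, 2) ≤ (1/2)[179 + √(179² + 4·179·16·15)] = (1/2)[179 + √203881] = 315.2659

Kővári–Sós–Turán: let r_1, ..., r_179 be the row sums and z = Σ r_i the total number of 1s. Each pair of columns can share at most one row with both entries 1 (else a 2×2 all-ones block appears), so Σ_i C(r_i, 2) ≤ C(16, 2) = 120. By convexity Σ_i C(r_i, 2) ≥ 179·C(z/179, 2) = z(z − 179)/(2·179), giving z² − 179z − 179·16·15 ≤ 0 and hence z ≤ (1/2)[179 + √(32041 + 4·42960)] = (1/2)[179 + √203881] ≈ (1/2)(179 + 451.5318) = 315.2659.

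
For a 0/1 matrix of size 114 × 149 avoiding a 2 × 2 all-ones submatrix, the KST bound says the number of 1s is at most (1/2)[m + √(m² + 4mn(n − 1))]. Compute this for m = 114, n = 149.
z(114, 149; 2, 2) ≤ (1/2)[114 + √(114² + 4·114·149·148)] = (1/2)[114 + √10068708] = 1643.5614

Kővári–Sós–Turán: let r_1, ..., r_114 be the row sums and z = Σ r_i the total number of 1s. Each pair of columns can share at most one row with both entries 1 (else a 2×2 all-ones block appears), so Σ_i C(r_i, 2) ≤ C(149, 2) = 11026. By convexity Σ_i C(r_i, 2) ≥ 114·C(z/114, 2) = z(z − 114)/(2·114), giving z² − 114z − 114·149·148 ≤ 0 and hence z ≤ (1/2)[114 + √(12996 + 4·2513928)] = (1/2)[114 + √10068708] ≈ (1/2)(114 + 3173.1228) = 1643.5614.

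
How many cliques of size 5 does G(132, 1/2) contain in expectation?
E[# K_5] = C(132, 5) · (1/2)^C(5, 2) = 309319296 / 2^10 = 2416557/8 = 302069.625

For each 5-subset S of vertices (there are C(132, 5) = 309319296 such S), let X_S = 1 if S induces a K_5 (all C(5, 2) = 10 edges present). Then P(X_S = 1) = (1/2)^10 = 1/1024. By linearity of expectation, E[# K_5] = C(132, 5) · (1/2)^10 = 309319296 / 1024 = 2416557/8 = 302069.625.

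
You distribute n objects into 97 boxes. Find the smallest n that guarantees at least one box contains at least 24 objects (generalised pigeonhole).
n = (24 − 1)·97 + 1 = 2232

By the generalised pigeonhole principle, to guarantee some box contains ≥ r objects we need more than (r − 1) · k objects total. Threshold: n = (r − 1) · k + 1. With r = 24 and k = 97: n = 23 · 97 + 1 = 2231 + 1 = 2232. For n = 2231 = 23 · 97, we can put exactly 23 objects in every box, avoiding 24 in any single one — so 2232 is tight.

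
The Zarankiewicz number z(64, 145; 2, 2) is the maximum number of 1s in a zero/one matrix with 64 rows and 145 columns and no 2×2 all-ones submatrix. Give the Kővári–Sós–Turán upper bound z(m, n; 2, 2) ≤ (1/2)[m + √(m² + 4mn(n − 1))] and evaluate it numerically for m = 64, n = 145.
z(64, 145; 2, 2) ≤ (1/2)[64 + √(64² + 4·64·145·144)] = (1/2)[64 + √5349376] = 1188.4359

Kővári–Sós–Turán: let r_1, ..., r_64 be the row sums and z = Σ r_i the total number of 1s. Each pair of columns can share at most one row with both entries 1 (else a 2×2 all-ones block appears), so Σ_i C(r_i, 2) ≤ C(145, 2) = 10440. By convexity Σ_i C(r_i, 2) ≥ 64·C(z/64, 2) = z(z − 64)/(2·64), giving z² − 64z − 64·145·144 ≤ 0 and hence z ≤ (1/2)[64 + √(4096 + 4·1336320)] = (1/2)[64 + √5349376] ≈ (1/2)(64 + 2312.8718) = 1188.4359.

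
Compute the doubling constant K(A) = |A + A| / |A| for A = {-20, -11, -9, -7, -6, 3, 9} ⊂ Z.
K = |A + A| / |A| = 26/7

Enumerate A + A = {a + b : a, b ∈ A}. With |A| = 7, there are |A|^2 = 49 ordered sum pairs; collecting distinct values, A + A = {-40, -31, -29, -27, -26, -22, -20, -18, -17, -16, -15, -14, -13, -12, -11, -8, -6, -4, -3, -2, 0, 2, 3, 6, 12, 18}, so |A + A| = 26. Thus K = 26/7. For comparison, the minimum possible |A + A| over all 7-element sets is 2·7 − 1 = 13 (so min K = 13/7), attained only by arithmetic progressions.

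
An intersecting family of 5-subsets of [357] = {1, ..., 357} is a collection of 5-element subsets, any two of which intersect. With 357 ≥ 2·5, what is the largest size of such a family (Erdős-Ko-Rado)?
max |F| = C(356, 4) = 658029065

Erdős-Ko-Rado (1961): when n ≥ 2k, max |F| = C(n−1, k−1). The bound is attained by the star {A : i ∈ A} for any fixed i ∈ [n]. Here C(357−1, 5−1) = C(356, 4) = 658029065.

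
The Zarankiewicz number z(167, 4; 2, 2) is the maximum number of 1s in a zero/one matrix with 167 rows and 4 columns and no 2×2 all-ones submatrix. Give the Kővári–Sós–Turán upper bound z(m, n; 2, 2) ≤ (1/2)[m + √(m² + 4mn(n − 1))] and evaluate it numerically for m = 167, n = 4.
z(167, 4; 2, 2) ≤ (1/2)[167 + √(167² + 4·167·4·3)] = (1/2)[167 + √35905] = 178.2431

Kővári–Sós–Turán: let r_1, ..., r_167 be the row sums and z = Σ r_i the total number of 1s. Each pair of columns can share at most one row with both entries 1 (else a 2×2 all-ones block appears), so Σ_i C(r_i, 2) ≤ C(4, 2) = 6. By convexity Σ_i C(r_i, 2) ≥ 167·C(z/167, 2) = z(z − 167)/(2·167), giving z² − 167z − 167·4·3 ≤ 0 and hence z ≤ (1/2)[167 + √(27889 + 4·2004)] = (1/2)[167 + √35905] ≈ (1/2)(167 + 189.4861) = 178.2431.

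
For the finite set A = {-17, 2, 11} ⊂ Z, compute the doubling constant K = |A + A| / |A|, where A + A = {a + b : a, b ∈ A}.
K = |A + A| / |A| = 6/3 = 2

Enumerate A + A = {a + b : a, b ∈ A}. With |A| = 3, there are |A|^2 = 9 ordered sum pairs; collecting distinct values, A + A = {-34, -15, -6, 4, 13, 22}, so |A + A| = 6. Thus K = 6/3 = 2. For comparison, the minimum possible |A + A| over all 3-element sets is 2·3 − 1 = 5 (so min K = 5/3), attained only by arithmetic progressions.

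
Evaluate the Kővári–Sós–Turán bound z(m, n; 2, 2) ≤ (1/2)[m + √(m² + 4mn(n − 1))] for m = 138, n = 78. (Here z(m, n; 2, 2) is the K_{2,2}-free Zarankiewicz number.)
z(138, 78; 2, 2) ≤ (1/2)[138 + √(138² + 4·138·78·77)] = (1/2)[138 + √3334356] = 982.011

Kővári–Sós–Turán: let r_1, ..., r_138 be the row sums and z = Σ r_i the total number of 1s. Each pair of columns can share at most one row with both entries 1 (else a 2×2 all-ones block appears), so Σ_i C(r_i, 2) ≤ C(78, 2) = 3003. By convexity Σ_i C(r_i, 2) ≥ 138·C(z/138, 2) = z(z − 138)/(2·138), giving z² − 138z − 138·78·77 ≤ 0 and hence z ≤ (1/2)[138 + √(19044 + 4·828828)] = (1/2)[138 + √3334356] ≈ (1/2)(138 + 1826.0219) = 982.011.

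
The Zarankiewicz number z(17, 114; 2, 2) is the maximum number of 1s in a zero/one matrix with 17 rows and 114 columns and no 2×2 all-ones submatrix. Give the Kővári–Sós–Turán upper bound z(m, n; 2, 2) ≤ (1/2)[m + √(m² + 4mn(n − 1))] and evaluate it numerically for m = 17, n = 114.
z(17, 114; 2, 2) ≤ (1/2)[17 + √(17² + 4·17·114·113)] = (1/2)[17 + √876265] = 476.5451

Kővári–Sós–Turán: let r_1, ..., r_17 be the row sums and z = Σ r_i the total number of 1s. Each pair of columns can share at most one row with both entries 1 (else a 2×2 all-ones block appears), so Σ_i C(r_i, 2) ≤ C(114, 2) = 6441. By convexity Σ_i C(r_i, 2) ≥ 17·C(z/17, 2) = z(z − 17)/(2·17), giving z² − 17z − 17·114·113 ≤ 0 and hence z ≤ (1/2)[17 + √(289 + 4·218994)] = (1/2)[17 + √876265] ≈ (1/2)(17 + 936.0903) = 476.5451.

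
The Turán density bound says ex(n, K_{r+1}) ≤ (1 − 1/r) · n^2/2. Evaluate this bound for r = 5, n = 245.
Turán density bound = (4/5) · 245^2/2 = 24010

Turán's theorem: ex(n, K_{r+1}) is achieved by the complete r-partite Turán graph T(n, r) with parts as balanced as possible, and is at most (1 − 1/r) · n^2/2. For r = 5, n = 245: the density bound is (4/5) · 60025/2 = 24010. Since 5 ∣ 245, the Turán graph T(245, 5) has parts of equal size 49, and its edge count e(T(245, 5)) = 24010 attains the density bound exactly.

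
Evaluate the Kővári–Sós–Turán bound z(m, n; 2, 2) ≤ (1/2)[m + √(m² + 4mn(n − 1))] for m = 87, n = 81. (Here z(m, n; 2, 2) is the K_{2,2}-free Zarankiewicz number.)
z(87, 81; 2, 2) ≤ (1/2)[87 + √(87² + 4·87·81·80)] = (1/2)[87 + √2262609] = 795.5986

Kővári–Sós–Turán: let r_1, ..., r_87 be the row sums and z = Σ r_i the total number of 1s. Each pair of columns can share at most one row with both entries 1 (else a 2×2 all-ones block appears), so Σ_i C(r_i, 2) ≤ C(81, 2) = 3240. By convexity Σ_i C(r_i, 2) ≥ 87·C(z/87, 2) = z(z − 87)/(2·87), giving z² − 87z − 87·81·80 ≤ 0 and hence z ≤ (1/2)[87 + √(7569 + 4·563760)] = (1/2)[87 + √2262609] ≈ (1/2)(87 + 1504.1971) = 795.5986.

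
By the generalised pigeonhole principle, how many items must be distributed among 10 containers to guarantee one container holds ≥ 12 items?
n = (12 − 1)·10 + 1 = 111

By the generalised pigeonhole principle, to guarantee some box contains ≥ r objects we need more than (r − 1) · k objects total. Threshold: n = (r − 1) · k + 1. With r = 12 and k = 10: n = 11 · 10 + 1 = 110 + 1 = 111. For n = 110 = 11 · 10, we can put exactly 11 objects in every box, avoiding 12 in any single one — so 111 is tight.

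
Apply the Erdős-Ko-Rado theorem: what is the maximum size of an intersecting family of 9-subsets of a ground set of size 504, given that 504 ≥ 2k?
max |F| = C(503, 8) = 96100768924553350

The Erdős-Ko-Rado theorem states: for n ≥ 2k, an intersecting family of k-subsets of an n-element set has size at most C(n − 1, k − 1), with equality for 'star' families {A ⊆ [n] : |A| = k, i ∈ A} (fix an element i). For n = 504, k = 9: C(503, 8) = 96100768924553350.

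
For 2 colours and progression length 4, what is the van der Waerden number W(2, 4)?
W(2, 4) = 35

This is a classical value, W(2, 4) = 35, established by combining an explicit 2-colouring of {1, ..., 34} with no monochromatic 4-AP (giving the lower bound W(2, 4) > 34) and a finite case analysis / exhaustive computer search showing every 2-colouring of {1, ..., 35} has such an AP.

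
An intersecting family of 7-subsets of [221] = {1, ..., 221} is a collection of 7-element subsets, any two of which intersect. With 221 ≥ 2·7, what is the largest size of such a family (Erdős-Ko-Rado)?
max |F| = C(220, 6) = 147008598660

The Erdős-Ko-Rado theorem states: for n ≥ 2k, an intersecting family of k-subsets of an n-element set has size at most C(n − 1, k − 1), with equality for 'star' families {A ⊆ [n] : |A| = k, i ∈ A} (fix an element i). For n = 221, k = 7: C(220, 6) = 147008598660.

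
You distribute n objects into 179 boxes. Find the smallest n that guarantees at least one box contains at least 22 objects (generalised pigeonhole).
n = (22 − 1)·179 + 1 = 3760

By the generalised pigeonhole principle, to guarantee some box contains ≥ r objects we need more than (r − 1) · k objects total. Threshold: n = (r − 1) · k + 1. With r = 22 and k = 179: n = 21 · 179 + 1 = 3759 + 1 = 3760. For n = 3759 = 21 · 179, we can put exactly 21 objects in every box, avoiding 22 in any single one — so 3760 is tight.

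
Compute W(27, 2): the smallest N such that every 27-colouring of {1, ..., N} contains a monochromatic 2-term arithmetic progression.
W(27, 2) = 27 + 1 = 28

A 2-term AP is any pair of integers, so a monochromatic 2-AP exists iff some colour is used at least twice. With 27 colours, the colouring i ↦ i on {1, ..., 27} uses each colour once, avoiding any monochromatic pair, so W(27, 2) > 27. For {1, ..., 28}, pigeonhole forces two integers of the same colour, which form a monochromatic 2-AP. Hence W(27, 2) = 28.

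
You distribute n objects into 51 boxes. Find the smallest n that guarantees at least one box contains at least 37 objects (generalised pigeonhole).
n = (37 − 1)·51 + 1 = 1837

By the generalised pigeonhole principle, to guarantee some box contains ≥ r objects we need more than (r − 1) · k objects total. Threshold: n = (r − 1) · k + 1. With r = 37 and k = 51: n = 36 · 51 + 1 = 1836 + 1 = 1837. For n = 1836 = 36 · 51, we can put exactly 36 objects in every box, avoiding 37 in any single one — so 1837 is tight.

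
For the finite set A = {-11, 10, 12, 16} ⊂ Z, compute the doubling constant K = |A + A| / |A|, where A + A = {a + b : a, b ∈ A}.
K = |A + A| / |A| = 10/4 = 5/2

Enumerate A + A = {a + b : a, b ∈ A}. With |A| = 4, there are |A|^2 = 16 ordered sum pairs; collecting distinct values, A + A = {-22, -1, 1, 5, 20, 22, 24, 26, 28, 32}, so |A + A| = 10. Thus K = 10/4 = 5/2. For comparison, the minimum possible |A + A| over all 4-element sets is 2·4 − 1 = 7 (so min K = 7/4), attained only by arithmetic progressions.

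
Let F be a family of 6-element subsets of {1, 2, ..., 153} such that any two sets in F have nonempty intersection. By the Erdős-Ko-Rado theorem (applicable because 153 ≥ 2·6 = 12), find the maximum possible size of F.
max |F| = C(152, 5) = 632671880

The Erdős-Ko-Rado theorem states: for n ≥ 2k, an intersecting family of k-subsets of an n-element set has size at most C(n − 1, k − 1), with equality for 'star' families {A ⊆ [n] : |A| = k, i ∈ A} (fix an element i). For n = 153, k = 6: C(152, 5) = 632671880.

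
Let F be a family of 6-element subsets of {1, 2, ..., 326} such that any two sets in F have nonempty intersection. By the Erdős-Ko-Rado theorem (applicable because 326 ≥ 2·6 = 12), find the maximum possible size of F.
max |F| = C(325, 5) = 29296150065

The Erdős-Ko-Rado theorem states: for n ≥ 2k, an intersecting family of k-subsets of an n-element set has size at most C(n − 1, k − 1), with equality for 'star' families {A ⊆ [n] : |A| = k, i ∈ A} (fix an element i). For n = 326, k = 6: C(325, 5) = 29296150065.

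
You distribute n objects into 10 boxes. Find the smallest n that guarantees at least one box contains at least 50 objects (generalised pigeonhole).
n = (50 − 1)·10 + 1 = 491

By the generalised pigeonhole principle, to guarantee some box contains ≥ r objects we need more than (r − 1) · k objects total. Threshold: n = (r − 1) · k + 1. With r = 50 and k = 10: n = 49 · 10 + 1 = 490 + 1 = 491. For n = 490 = 49 · 10, we can put exactly 49 objects in every box, avoiding 50 in any single one — so 491 is tight.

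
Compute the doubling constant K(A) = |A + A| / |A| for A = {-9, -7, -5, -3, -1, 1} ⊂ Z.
K = |A + A| / |A| = 11/6

Enumerate A + A = {a + b : a, b ∈ A}. With |A| = 6, there are |A|^2 = 36 ordered sum pairs; collecting distinct values, A + A = {-18, -16, -14, -12, -10, -8, -6, -4, -2, 0, 2}, so |A + A| = 11. Thus K = 11/6. Here |A + A| = 2|A| − 1 = 11, the minimum possible — so K = 11/6 is minimal, which holds iff A is an arithmetic progression.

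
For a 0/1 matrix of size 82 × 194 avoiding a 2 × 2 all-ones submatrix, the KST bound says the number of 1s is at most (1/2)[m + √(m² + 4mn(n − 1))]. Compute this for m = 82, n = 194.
z(82, 194; 2, 2) ≤ (1/2)[82 + √(82² + 4·82·194·193)] = (1/2)[82 + √12287700] = 1793.6908

Kővári–Sós–Turán: let r_1, ..., r_82 be the row sums and z = Σ r_i the total number of 1s. Each pair of columns can share at most one row with both entries 1 (else a 2×2 all-ones block appears), so Σ_i C(r_i, 2) ≤ C(194, 2) = 18721. By convexity Σ_i C(r_i, 2) ≥ 82·C(z/82, 2) = z(z − 82)/(2·82), giving z² − 82z − 82·194·193 ≤ 0 and hence z ≤ (1/2)[82 + √(6724 + 4·3070244)] = (1/2)[82 + √12287700] ≈ (1/2)(82 + 3505.3816) = 1793.6908.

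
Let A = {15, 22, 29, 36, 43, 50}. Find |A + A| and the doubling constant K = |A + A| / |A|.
K = |A + A| / |A| = 11/6

Enumerate A + A = {a + b : a, b ∈ A}. With |A| = 6, there are |A|^2 = 36 ordered sum pairs; collecting distinct values, A + A = {30, 37, 44, 51, 58, 65, 72, 79, 86, 93, 100}, so |A + A| = 11. Thus K = 11/6. Here |A + A| = 2|A| − 1 = 11, the minimum possible — so K = 11/6 is minimal, which holds iff A is an arithmetic progression.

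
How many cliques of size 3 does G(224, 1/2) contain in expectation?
E[# K_3] = C(224, 3) · (1/2)^C(3, 2) = 1848224 / 2^3 = 231028

For each 3-subset S of vertices (there are C(224, 3) = 1848224 such S), let X_S = 1 if S induces a K_3 (all C(3, 2) = 3 edges present). Then P(X_S = 1) = (1/2)^3 = 1/8. By linearity of expectation, E[# K_3] = C(224, 3) · (1/2)^3 = 1848224 / 8 = 231028.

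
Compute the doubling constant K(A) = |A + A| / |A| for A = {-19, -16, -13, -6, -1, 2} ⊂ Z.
K = |A + A| / |A| = 18/6 = 3

Enumerate A + A = {a + b : a, b ∈ A}. With |A| = 6, there are |A|^2 = 36 ordered sum pairs; collecting distinct values, A + A = {-38, -35, -32, -29, -26, -25, -22, -20, -19, -17, -14, -12, -11, -7, -4, -2, 1, 4}, so |A + A| = 18. Thus K = 18/6 = 3. For comparison, the minimum possible |A + A| over all 6-element sets is 2·6 − 1 = 11 (so min K = 11/6), attained only by arithmetic progressions.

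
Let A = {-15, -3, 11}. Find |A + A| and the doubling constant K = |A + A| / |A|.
K = |A + A| / |A| = 6/3 = 2

Enumerate A + A = {a + b : a, b ∈ A}. With |A| = 3, there are |A|^2 = 9 ordered sum pairs; collecting distinct values, A + A = {-30, -18, -6, -4, 8, 22}, so |A + A| = 6. Thus K = 6/3 = 2. For comparison, the minimum possible |A + A| over all 3-element sets is 2·3 − 1 = 5 (so min K = 5/3), attained only by arithmetic progressions.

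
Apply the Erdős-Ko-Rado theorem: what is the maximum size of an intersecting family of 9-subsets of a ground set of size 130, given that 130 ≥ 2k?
max |F| = C(129, 8) = 1524228447600

The Erdős-Ko-Rado theorem states: for n ≥ 2k, an intersecting family of k-subsets of an n-element set has size at most C(n − 1, k − 1), with equality for 'star' families {A ⊆ [n] : |A| = k, i ∈ A} (fix an element i). For n = 130, k = 9: C(129, 8) = 1524228447600.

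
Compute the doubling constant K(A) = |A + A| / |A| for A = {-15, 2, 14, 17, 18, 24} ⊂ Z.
K = |A + A| / |A| = 21/6 = 7/2

Enumerate A + A = {a + b : a, b ∈ A}. With |A| = 6, there are |A|^2 = 36 ordered sum pairs; collecting distinct values, A + A = {-30, -13, -1, 2, 3, 4, 9, 16, 19, 20, 26, 28, 31, 32, 34, 35, 36, 38, 41, 42, 48}, so |A + A| = 21. Thus K = 21/6 = 7/2. For comparison, the minimum possible |A + A| over all 6-element sets is 2·6 − 1 = 11 (so min K = 11/6), attained only by arithmetic progressions.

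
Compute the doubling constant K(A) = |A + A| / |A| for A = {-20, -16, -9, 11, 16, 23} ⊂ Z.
K = |A + A| / |A| = 20/6 = 10/3

Enumerate A + A = {a + b : a, b ∈ A}. With |A| = 6, there are |A|^2 = 36 ordered sum pairs; collecting distinct values, A + A = {-40, -36, -32, -29, -25, -18, -9, -5, -4, 0, 2, 3, 7, 14, 22, 27, 32, 34, 39, 46}, so |A + A| = 20. Thus K = 20/6 = 10/3. For comparison, the minimum possible |A + A| over all 6-element sets is 2·6 − 1 = 11 (so min K = 11/6), attained only by arithmetic progressions.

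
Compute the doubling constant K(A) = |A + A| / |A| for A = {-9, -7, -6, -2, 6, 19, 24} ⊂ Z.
K = |A + A| / |A| = 26/7

Enumerate A + A = {a + b : a, b ∈ A}. With |A| = 7, there are |A|^2 = 49 ordered sum pairs; collecting distinct values, A + A = {-18, -16, -15, -14, -13, -12, -11, -9, -8, -4, -3, -1, 0, 4, 10, 12, 13, 15, 17, 18, 22, 25, 30, 38, 43, 48}, so |A + A| = 26. Thus K = 26/7. For comparison, the minimum possible |A + A| over all 7-element sets is 2·7 − 1 = 13 (so min K = 13/7), attained only by arithmetic progressions.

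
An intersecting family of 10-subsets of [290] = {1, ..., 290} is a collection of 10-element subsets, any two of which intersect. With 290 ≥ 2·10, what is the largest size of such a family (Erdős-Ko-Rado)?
max |F| = C(289, 9) = 34172778477483932

Erdős-Ko-Rado (1961): when n ≥ 2k, max |F| = C(n−1, k−1). The bound is attained by the star {A : i ∈ A} for any fixed i ∈ [n]. Here C(290−1, 10−1) = C(289, 9) = 34172778477483932.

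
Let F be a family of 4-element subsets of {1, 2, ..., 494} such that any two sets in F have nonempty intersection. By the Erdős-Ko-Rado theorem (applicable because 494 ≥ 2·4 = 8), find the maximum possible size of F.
max |F| = C(493, 3) = 19849166

The Erdős-Ko-Rado theorem states: for n ≥ 2k, an intersecting family of k-subsets of an n-element set has size at most C(n − 1, k − 1), with equality for 'star' families {A ⊆ [n] : |A| = k, i ∈ A} (fix an element i). For n = 494, k = 4: C(493, 3) = 19849166.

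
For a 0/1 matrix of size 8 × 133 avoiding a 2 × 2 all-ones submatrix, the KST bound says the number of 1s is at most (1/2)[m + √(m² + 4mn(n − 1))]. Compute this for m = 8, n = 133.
z(8, 133; 2, 2) ≤ (1/2)[8 + √(8² + 4·8·133·132)] = (1/2)[8 + √561856] = 378.7853

Kővári–Sós–Turán: let r_1, ..., r_8 be the row sums and z = Σ r_i the total number of 1s. Each pair of columns can share at most one row with both entries 1 (else a 2×2 all-ones block appears), so Σ_i C(r_i, 2) ≤ C(133, 2) = 8778. By convexity Σ_i C(r_i, 2) ≥ 8·C(z/8, 2) = z(z − 8)/(2·8), giving z² − 8z − 8·133·132 ≤ 0 and hence z ≤ (1/2)[8 + √(64 + 4·140448)] = (1/2)[8 + √561856] ≈ (1/2)(8 + 749.5705) = 378.7853.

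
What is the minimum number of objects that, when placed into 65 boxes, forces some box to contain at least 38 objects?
n = (38 − 1)·65 + 1 = 2406

By the generalised pigeonhole principle, to guarantee some box contains ≥ r objects we need more than (r − 1) · k objects total. Threshold: n = (r − 1) · k + 1. With r = 38 and k = 65: n = 37 · 65 + 1 = 2405 + 1 = 2406. For n = 2405 = 37 · 65, we can put exactly 37 objects in every box, avoiding 38 in any single one — so 2406 is tight.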